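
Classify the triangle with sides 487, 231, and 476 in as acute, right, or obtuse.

Compare the square of the longest side to the sum of squares of the other two: 231² + 476² = 279937 > 237169 = 487².

acute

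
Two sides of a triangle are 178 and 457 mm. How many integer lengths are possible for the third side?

355

The third side lies in the open interval (279, 635).
Integers from 280 to 634 inclusive: 634 − 280 + 1 = 355.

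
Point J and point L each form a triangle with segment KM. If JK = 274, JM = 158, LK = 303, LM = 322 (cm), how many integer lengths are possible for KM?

From triangle JKM: 116 < KM < 432.
From triangle LKM: 19 < KM < 625.
Intersection: 116 < KM < 432, so integers 117 through 431: 315 values.

315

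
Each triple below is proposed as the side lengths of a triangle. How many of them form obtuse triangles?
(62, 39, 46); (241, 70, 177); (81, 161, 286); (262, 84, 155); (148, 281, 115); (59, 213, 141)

2

(62,39,46): 39²+46² = 3637 < 3844 = 62² → obtuse
(241,70,177): 70²+177² = 36229 < 58081 = 241² → obtuse
(81,161,286): 81+161 ≤ 286, not a triangle
(262,84,155): 84+155 ≤ 262, not a triangle
(148,281,115): 115+148 ≤ 281, not a triangle
(59,213,141): 59+141 ≤ 213, not a triangle
2 of the 6 are obtuse.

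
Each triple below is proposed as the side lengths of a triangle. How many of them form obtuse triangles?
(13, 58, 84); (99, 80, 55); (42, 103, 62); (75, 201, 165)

(13,58,84): 13+58 ≤ 84, not a triangle
(99,80,55): 55²+80² = 9425 < 9801 = 99² → obtuse
(42,103,62): 42²+62² = 5608 < 10609 = 103² → obtuse
(75,201,165): 75²+165² = 32850 < 40401 = 201² → obtuse
3 of the 4 are obtuse.

3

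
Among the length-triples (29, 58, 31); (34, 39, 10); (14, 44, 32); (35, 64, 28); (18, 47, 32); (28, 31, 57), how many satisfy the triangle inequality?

(29,31,58): 29+31 > 58 → valid
(10,34,39): 10+34 > 39 → valid
(14,32,44): 14+32 > 44 → valid
(28,35,64): 28+35 ≤ 64 → not valid
(18,32,47): 18+32 > 47 → valid
(28,31,57): 28+31 > 57 → valid
5 of the 6 triples form a triangle.

5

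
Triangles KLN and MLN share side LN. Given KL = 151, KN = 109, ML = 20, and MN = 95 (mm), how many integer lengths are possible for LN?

From triangle KLN: 42 < LN < 260.
From triangle MLN: 75 < LN < 115.
Intersection: 75 < LN < 115, so integers 76 through 114: 39 values.

39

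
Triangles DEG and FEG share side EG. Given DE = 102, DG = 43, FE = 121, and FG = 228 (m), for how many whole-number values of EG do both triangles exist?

From triangle DEG: 59 < EG < 145.
From triangle FEG: 107 < EG < 349.
Intersection: 107 < EG < 145, so integers 108 through 144: 37 values.

37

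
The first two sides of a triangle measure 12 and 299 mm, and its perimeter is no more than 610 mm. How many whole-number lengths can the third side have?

Triangle inequality: 287 < x < 311. Perimeter ≤ 610 gives x ≤ 610 − 12 − 299 = 299.
So 287 < x ≤ 299; integers 288 through 299: 12 values.

12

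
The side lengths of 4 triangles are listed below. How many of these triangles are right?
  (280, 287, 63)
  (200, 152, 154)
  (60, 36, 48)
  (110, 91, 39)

(280,287,63): 63²+280² = 82369 = 287² → right
(200,152,154): 152²+154² = 46820 > 40000 = 200² → acute
(60,36,48): 36²+48² = 3600 = 60² → right
(110,91,39): 39²+91² = 9802 < 12100 = 110² → obtuse
2 of the 4 are right.

2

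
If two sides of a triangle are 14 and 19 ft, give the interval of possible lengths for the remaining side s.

5 < s < 33

By the triangle inequality, s must be less than 14 + 19 = 33 and greater than |14 − 19| = 5.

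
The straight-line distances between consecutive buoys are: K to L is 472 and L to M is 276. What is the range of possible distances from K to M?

196 ≤ KM ≤ 748

By the triangle inequality, |472 − 276| ≤ KM ≤ 472 + 276.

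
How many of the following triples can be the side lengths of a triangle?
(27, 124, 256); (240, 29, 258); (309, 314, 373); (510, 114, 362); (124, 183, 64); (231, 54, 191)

4

(27,124,256): 27+124 ≤ 256 → not valid
(29,240,258): 29+240 > 258 → valid
(309,314,373): 309+314 > 373 → valid
(114,362,510): 114+362 ≤ 510 → not valid
(64,124,183): 64+124 > 183 → valid
(54,191,231): 54+191 > 231 → valid
4 of the 6 triples form a triangle.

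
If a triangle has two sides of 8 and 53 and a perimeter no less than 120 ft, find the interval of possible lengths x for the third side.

59 ≤ x < 61

Triangle inequality alone gives 45 < x < 61.
The perimeter condition gives x ≥ 120 − 8 − 53 = 59.
Intersecting the two: 59 ≤ x < 61.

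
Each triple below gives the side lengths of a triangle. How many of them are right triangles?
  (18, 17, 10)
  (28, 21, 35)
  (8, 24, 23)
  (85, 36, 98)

(18,17,10): 10²+17² = 389 > 324 = 18² → acute
(28,21,35): 21²+28² = 1225 = 35² → right
(8,24,23): 8²+23² = 593 > 576 = 24² → acute
(85,36,98): 36²+85² = 8521 < 9604 = 98² → obtuse
1 of the 4 is right.

1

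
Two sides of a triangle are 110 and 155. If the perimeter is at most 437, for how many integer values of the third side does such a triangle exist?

Triangle inequality: 45 < x < 265. Perimeter ≤ 437 gives x ≤ 437 − 110 − 155 = 172.
So 45 < x ≤ 172; integers 46 through 172: 127 values.

127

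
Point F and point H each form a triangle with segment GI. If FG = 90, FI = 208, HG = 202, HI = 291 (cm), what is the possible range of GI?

118 < GI < 298

From triangle FGI: |90 − 208| < GI < 90 + 208, i.e. 118 < GI < 298.
From triangle HGI: 89 < GI < 493.
Both must hold, so GI lies in the intersection.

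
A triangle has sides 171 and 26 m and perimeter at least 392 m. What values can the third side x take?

Triangle inequality alone gives 145 < x < 197.
The perimeter condition gives x ≥ 392 − 171 − 26 = 195.
Intersecting the two: 195 ≤ x < 197.

195 ≤ x < 197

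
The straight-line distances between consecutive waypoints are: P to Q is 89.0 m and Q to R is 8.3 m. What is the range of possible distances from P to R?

80.7 ≤ PR ≤ 97.3 m

By the triangle inequality, |89.0 − 8.3| ≤ PR ≤ 89.0 + 8.3.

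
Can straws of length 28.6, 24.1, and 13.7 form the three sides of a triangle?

The longest side is 28.6, and the other two sum to 37.8.
Since 37.8 > 28.6, the triangle inequality holds.

Yes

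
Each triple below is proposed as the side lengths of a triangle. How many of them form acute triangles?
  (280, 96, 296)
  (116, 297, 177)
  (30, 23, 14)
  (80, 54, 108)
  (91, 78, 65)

(280,96,296): 96²+280² = 87616 = 296² → right
(116,297,177): 116+177 ≤ 297, not a triangle
(30,23,14): 14²+23² = 725 < 900 = 30² → obtuse
(80,54,108): 54²+80² = 9316 < 11664 = 108² → obtuse
(91,78,65): 65²+78² = 10309 > 8281 = 91² → acute
1 of the 5 is acute.

1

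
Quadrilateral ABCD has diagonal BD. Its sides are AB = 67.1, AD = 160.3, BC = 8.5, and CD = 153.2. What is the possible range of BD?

144.7 < BD < 161.7

From triangle ABD: |67.1 − 160.3| < BD < 67.1 + 160.3, i.e. 93.2 < BD < 227.4.
From triangle CBD: 144.7 < BD < 161.7.
Both must hold, so BD lies in the intersection.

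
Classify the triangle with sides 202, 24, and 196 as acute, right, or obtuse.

obtuse

Compare the square of the longest side to the sum of squares of the other two: 24² + 196² = 38992 < 40804 = 202².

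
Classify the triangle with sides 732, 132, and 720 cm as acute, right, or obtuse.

Compare the square of the longest side to the sum of squares of the other two: 132² + 720² = 535824 = 732².

right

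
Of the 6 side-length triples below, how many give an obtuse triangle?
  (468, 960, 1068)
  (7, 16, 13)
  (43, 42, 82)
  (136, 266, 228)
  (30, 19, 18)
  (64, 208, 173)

5

(468,960,1068): 468²+960² = 1140624 = 1068² → right
(7,16,13): 7²+13² = 218 < 256 = 16² → obtuse
(43,42,82): 42²+43² = 3613 < 6724 = 82² → obtuse
(136,266,228): 136²+228² = 70480 < 70756 = 266² → obtuse
(30,19,18): 18²+19² = 685 < 900 = 30² → obtuse
(64,208,173): 64²+173² = 34025 < 43264 = 208² → obtuse
5 of the 6 are obtuse.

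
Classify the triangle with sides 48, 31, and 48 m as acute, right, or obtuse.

Compare the square of the longest side to the sum of squares of the other two: 31² + 48² = 3265 > 2304 = 48².

acute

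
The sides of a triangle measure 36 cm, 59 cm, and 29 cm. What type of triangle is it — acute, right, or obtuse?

obtuse

Compare the square of the longest side to the sum of squares of the other two: 29² + 36² = 2137 < 3481 = 59².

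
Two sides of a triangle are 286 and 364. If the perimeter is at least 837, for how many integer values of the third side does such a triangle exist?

Triangle inequality: 78 < x < 650. Perimeter ≥ 837 gives x ≥ 837 − 286 − 364 = 187.
So 187 ≤ x < 650; integers 187 through 649: 463 values.

463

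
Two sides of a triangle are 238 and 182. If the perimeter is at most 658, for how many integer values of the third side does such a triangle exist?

Triangle inequality: 56 < x < 420. Perimeter ≤ 658 gives x ≤ 658 − 238 − 182 = 238.
So 56 < x ≤ 238; integers 57 through 238: 182 values.

182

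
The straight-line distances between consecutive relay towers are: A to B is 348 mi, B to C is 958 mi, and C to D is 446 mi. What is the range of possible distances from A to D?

164 ≤ AD ≤ 1752 mi

The maximum is all hops collinear in one direction: 348 + 958 + 446 = 1752.
The longest hop is 958; the others sum to 794. Folding the others back against it leaves at least 958 − 794 = 164.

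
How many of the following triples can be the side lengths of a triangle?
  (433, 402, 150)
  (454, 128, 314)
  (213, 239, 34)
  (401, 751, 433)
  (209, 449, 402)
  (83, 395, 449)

(150,402,433): 150+402 > 433 → valid
(128,314,454): 128+314 ≤ 454 → not valid
(34,213,239): 34+213 > 239 → valid
(401,433,751): 401+433 > 751 → valid
(209,402,449): 209+402 > 449 → valid
(83,395,449): 83+395 > 449 → valid
5 of the 6 triples form a triangle.

5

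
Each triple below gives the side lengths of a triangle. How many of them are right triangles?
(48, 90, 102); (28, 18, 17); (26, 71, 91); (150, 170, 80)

2

(48,90,102): 48²+90² = 10404 = 102² → right
(28,18,17): 17²+18² = 613 < 784 = 28² → obtuse
(26,71,91): 26²+71² = 5717 < 8281 = 91² → obtuse
(150,170,80): 80²+150² = 28900 = 170² → right
2 of the 4 are right.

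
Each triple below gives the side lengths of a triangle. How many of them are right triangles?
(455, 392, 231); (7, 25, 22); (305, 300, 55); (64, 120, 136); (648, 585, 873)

4

(455,392,231): 231²+392² = 207025 = 455² → right
(7,25,22): 7²+22² = 533 < 625 = 25² → obtuse
(305,300,55): 55²+300² = 93025 = 305² → right
(64,120,136): 64²+120² = 18496 = 136² → right
(648,585,873): 585²+648² = 762129 = 873² → right
4 of the 5 are right.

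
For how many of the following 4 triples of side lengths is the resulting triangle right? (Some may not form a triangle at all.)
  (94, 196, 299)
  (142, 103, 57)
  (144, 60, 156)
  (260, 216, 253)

(94,196,299): 94+196 ≤ 299, not a triangle
(142,103,57): 57²+103² = 13858 < 20164 = 142² → obtuse
(144,60,156): 60²+144² = 24336 = 156² → right
(260,216,253): 216²+253² = 110665 > 67600 = 260² → acute
1 of the 4 is right.

1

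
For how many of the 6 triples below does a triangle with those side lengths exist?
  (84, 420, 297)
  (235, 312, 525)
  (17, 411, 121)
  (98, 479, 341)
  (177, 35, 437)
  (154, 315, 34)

(84,297,420): 84+297 ≤ 420 → not valid
(235,312,525): 235+312 > 525 → valid
(17,121,411): 17+121 ≤ 411 → not valid
(98,341,479): 98+341 ≤ 479 → not valid
(35,177,437): 35+177 ≤ 437 → not valid
(34,154,315): 34+154 ≤ 315 → not valid
1 of the 6 triples forms a triangle.

1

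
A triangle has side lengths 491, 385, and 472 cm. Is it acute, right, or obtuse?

Compare the square of the longest side to the sum of squares of the other two: 385² + 472² = 371009 > 241081 = 491².

acute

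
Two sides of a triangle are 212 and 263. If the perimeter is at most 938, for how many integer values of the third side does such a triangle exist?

412

Triangle inequality: 51 < x < 475. Perimeter ≤ 938 gives x ≤ 938 − 212 − 263 = 463.
So 51 < x ≤ 463; integers 52 through 463: 412 values.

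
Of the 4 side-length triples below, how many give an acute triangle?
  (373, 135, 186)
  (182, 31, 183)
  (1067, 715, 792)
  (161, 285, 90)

(373,135,186): 135+186 ≤ 373, not a triangle
(182,31,183): 31²+182² = 34085 > 33489 = 183² → acute
(1067,715,792): 715²+792² = 1138489 = 1067² → right
(161,285,90): 90+161 ≤ 285, not a triangle
1 of the 4 is acute.

1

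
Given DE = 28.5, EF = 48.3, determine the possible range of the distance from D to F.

By the triangle inequality, |28.5 − 48.3| ≤ DF ≤ 28.5 + 48.3.

19.8 ≤ DF ≤ 76.8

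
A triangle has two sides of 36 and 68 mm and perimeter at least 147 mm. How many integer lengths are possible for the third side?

Triangle inequality: 32 < x < 104. Perimeter ≥ 147 gives x ≥ 147 − 36 − 68 = 43.
So 43 ≤ x < 104; integers 43 through 103: 61 values.

61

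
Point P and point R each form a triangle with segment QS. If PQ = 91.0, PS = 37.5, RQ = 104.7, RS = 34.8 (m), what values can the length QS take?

From triangle PQS: |91.0 − 37.5| < QS < 91.0 + 37.5, i.e. 53.5 < QS < 128.5.
From triangle RQS: 69.9 < QS < 139.5.
Both must hold, so QS lies in the intersection.

69.9 < QS < 128.5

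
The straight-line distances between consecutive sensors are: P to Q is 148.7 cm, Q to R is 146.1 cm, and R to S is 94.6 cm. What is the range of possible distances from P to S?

The maximum is all hops collinear in one direction: 148.7 + 146.1 + 94.6 = 389.4.
The longest hop is 148.7; the others sum to 240.7. Since 148.7 ≤ 240.7, the path can fold back on itself completely, so the minimum distance is 0.

0 ≤ PS ≤ 389.4 cm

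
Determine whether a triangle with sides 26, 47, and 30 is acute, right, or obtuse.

Compare the square of the longest side to the sum of squares of the other two: 26² + 30² = 1576 < 2209 = 47².

obtuse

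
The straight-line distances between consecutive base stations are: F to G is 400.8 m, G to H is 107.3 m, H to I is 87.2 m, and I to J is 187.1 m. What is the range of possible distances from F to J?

19.2 ≤ FJ ≤ 782.4 m

The maximum is all hops collinear in one direction: 400.8 + 107.3 + 87.2 + 187.1 = 782.4.
The longest hop is 400.8; the others sum to 381.6. Folding the others back against it leaves at least 400.8 − 381.6 = 19.2.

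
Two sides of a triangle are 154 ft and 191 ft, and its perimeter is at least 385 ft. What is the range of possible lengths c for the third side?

40 ≤ c < 345

Triangle inequality alone gives 37 < c < 345.
The perimeter condition gives c ≥ 385 − 154 − 191 = 40.
Intersecting the two: 40 ≤ c < 345.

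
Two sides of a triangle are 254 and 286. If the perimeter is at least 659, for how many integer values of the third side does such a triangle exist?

421

Triangle inequality: 32 < x < 540. Perimeter ≥ 659 gives x ≥ 659 − 254 − 286 = 119.
So 119 ≤ x < 540; integers 119 through 539: 421 values.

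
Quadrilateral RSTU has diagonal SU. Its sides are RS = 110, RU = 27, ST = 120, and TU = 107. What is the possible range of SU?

83 < SU < 137

From triangle RSU: |110 − 27| < SU < 110 + 27, i.e. 83 < SU < 137.
From triangle TSU: 13 < SU < 227.
Both must hold, so SU lies in the intersection.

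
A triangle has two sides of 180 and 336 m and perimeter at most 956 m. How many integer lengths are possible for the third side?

284

Triangle inequality: 156 < x < 516. Perimeter ≤ 956 gives x ≤ 956 − 180 − 336 = 440.
So 156 < x ≤ 440; integers 157 through 440: 284 values.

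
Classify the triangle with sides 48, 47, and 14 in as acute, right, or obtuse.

Compare the square of the longest side to the sum of squares of the other two: 14² + 47² = 2405 > 2304 = 48².

acute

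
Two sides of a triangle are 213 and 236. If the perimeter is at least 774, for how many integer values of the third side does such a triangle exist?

124

Triangle inequality: 23 < x < 449. Perimeter ≥ 774 gives x ≥ 774 − 213 − 236 = 325.
So 325 ≤ x < 449; integers 325 through 448: 124 values.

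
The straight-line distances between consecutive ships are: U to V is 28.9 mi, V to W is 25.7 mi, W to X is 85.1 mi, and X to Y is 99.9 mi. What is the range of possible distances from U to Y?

The maximum is all hops collinear in one direction: 28.9 + 25.7 + 85.1 + 99.9 = 239.6.
The longest hop is 99.9; the others sum to 139.7. Since 99.9 ≤ 139.7, the path can fold back on itself completely, so the minimum distance is 0.

0 ≤ UY ≤ 239.6 mi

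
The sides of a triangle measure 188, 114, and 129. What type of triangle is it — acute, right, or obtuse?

Compare the square of the longest side to the sum of squares of the other two: 114² + 129² = 29637 < 35344 = 188².

obtuse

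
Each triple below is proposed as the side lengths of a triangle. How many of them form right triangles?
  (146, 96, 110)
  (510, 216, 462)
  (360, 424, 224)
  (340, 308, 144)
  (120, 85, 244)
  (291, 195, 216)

(146,96,110): 96²+110² = 21316 = 146² → right
(510,216,462): 216²+462² = 260100 = 510² → right
(360,424,224): 224²+360² = 179776 = 424² → right
(340,308,144): 144²+308² = 115600 = 340² → right
(120,85,244): 85+120 ≤ 244, not a triangle
(291,195,216): 195²+216² = 84681 = 291² → right
5 of the 6 are right.

5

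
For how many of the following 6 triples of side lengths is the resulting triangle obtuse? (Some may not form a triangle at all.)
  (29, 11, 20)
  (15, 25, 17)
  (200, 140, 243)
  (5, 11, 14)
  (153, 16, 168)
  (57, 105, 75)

(29,11,20): 11²+20² = 521 < 841 = 29² → obtuse
(15,25,17): 15²+17² = 514 < 625 = 25² → obtuse
(200,140,243): 140²+200² = 59600 > 59049 = 243² → acute
(5,11,14): 5²+11² = 146 < 196 = 14² → obtuse
(153,16,168): 16²+153² = 23665 < 28224 = 168² → obtuse
(57,105,75): 57²+75² = 8874 < 11025 = 105² → obtuse
5 of the 6 are obtuse.

5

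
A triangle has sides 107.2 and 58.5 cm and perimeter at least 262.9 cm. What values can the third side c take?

97.2 ≤ c < 165.7

Triangle inequality alone gives 48.7 < c < 165.7.
The perimeter condition gives c ≥ 262.9 − 107.2 − 58.5 = 97.2.
Intersecting the two: 97.2 ≤ c < 165.7.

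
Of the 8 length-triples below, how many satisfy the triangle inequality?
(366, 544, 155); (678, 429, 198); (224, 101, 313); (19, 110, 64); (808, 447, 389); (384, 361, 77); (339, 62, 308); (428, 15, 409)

4

(155,366,544): 155+366 ≤ 544 → not valid
(198,429,678): 198+429 ≤ 678 → not valid
(101,224,313): 101+224 > 313 → valid
(19,64,110): 19+64 ≤ 110 → not valid
(389,447,808): 389+447 > 808 → valid
(77,361,384): 77+361 > 384 → valid
(62,308,339): 62+308 > 339 → valid
(15,409,428): 15+409 ≤ 428 → not valid
4 of the 8 triples form a triangle.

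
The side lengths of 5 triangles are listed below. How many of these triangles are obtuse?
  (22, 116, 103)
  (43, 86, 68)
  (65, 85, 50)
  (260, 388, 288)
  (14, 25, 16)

(22,116,103): 22²+103² = 11093 < 13456 = 116² → obtuse
(43,86,68): 43²+68² = 6473 < 7396 = 86² → obtuse
(65,85,50): 50²+65² = 6725 < 7225 = 85² → obtuse
(260,388,288): 260²+288² = 150544 = 388² → right
(14,25,16): 14²+16² = 452 < 625 = 25² → obtuse
4 of the 5 are obtuse.

4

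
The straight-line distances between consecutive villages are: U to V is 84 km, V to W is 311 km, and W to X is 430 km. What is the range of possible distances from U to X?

35 ≤ UX ≤ 825 km

The maximum is all hops collinear in one direction: 84 + 311 + 430 = 825.
The longest hop is 430; the others sum to 395. Folding the others back against it leaves at least 430 − 395 = 35.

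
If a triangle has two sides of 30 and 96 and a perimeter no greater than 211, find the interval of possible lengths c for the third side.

66 < c ≤ 85

Triangle inequality alone gives 66 < c < 126.
The perimeter condition gives c ≤ 211 − 30 − 96 = 85.
Intersecting the two: 66 < c ≤ 85.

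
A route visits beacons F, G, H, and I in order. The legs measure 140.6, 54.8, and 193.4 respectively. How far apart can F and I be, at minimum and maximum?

The maximum is all hops collinear in one direction: 140.6 + 54.8 + 193.4 = 388.8.
The longest hop is 193.4; the others sum to 195.4. Since 193.4 ≤ 195.4, the path can fold back on itself completely, so the minimum distance is 0.

0 ≤ FI ≤ 388.8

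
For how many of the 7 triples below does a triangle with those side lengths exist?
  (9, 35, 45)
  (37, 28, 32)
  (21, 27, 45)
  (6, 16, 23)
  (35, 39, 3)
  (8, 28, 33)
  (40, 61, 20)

3

(9,35,45): 9+35 ≤ 45 → not valid
(28,32,37): 28+32 > 37 → valid
(21,27,45): 21+27 > 45 → valid
(6,16,23): 6+16 ≤ 23 → not valid
(3,35,39): 3+35 ≤ 39 → not valid
(8,28,33): 8+28 > 33 → valid
(20,40,61): 20+40 ≤ 61 → not valid
3 of the 7 triples form a triangle.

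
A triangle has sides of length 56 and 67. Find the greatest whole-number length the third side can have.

122

The third side must be strictly less than 56 + 67 = 123.
The largest integer below 123 is 122.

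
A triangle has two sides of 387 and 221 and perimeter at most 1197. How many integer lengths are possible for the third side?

423

Triangle inequality: 166 < x < 608. Perimeter ≤ 1197 gives x ≤ 1197 − 387 − 221 = 589.
So 166 < x ≤ 589; integers 167 through 589: 423 values.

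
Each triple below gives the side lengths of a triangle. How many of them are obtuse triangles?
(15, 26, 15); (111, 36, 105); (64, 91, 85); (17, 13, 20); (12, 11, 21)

2

(15,26,15): 15²+15² = 450 < 676 = 26² → obtuse
(111,36,105): 36²+105² = 12321 = 111² → right
(64,91,85): 64²+85² = 11321 > 8281 = 91² → acute
(17,13,20): 13²+17² = 458 > 400 = 20² → acute
(12,11,21): 11²+12² = 265 < 441 = 21² → obtuse
2 of the 5 are obtuse.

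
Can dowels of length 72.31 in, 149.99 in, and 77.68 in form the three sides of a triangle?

No

The two shorter sides sum to 149.99, exactly equal to the longest side 149.99.
That gives only a degenerate (flat) triangle — the inequality must be strict.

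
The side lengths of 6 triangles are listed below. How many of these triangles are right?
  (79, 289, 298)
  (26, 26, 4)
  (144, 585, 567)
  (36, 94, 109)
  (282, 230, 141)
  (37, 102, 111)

1

(79,289,298): 79²+289² = 89762 > 88804 = 298² → acute
(26,26,4): 4²+26² = 692 > 676 = 26² → acute
(144,585,567): 144²+567² = 342225 = 585² → right
(36,94,109): 36²+94² = 10132 < 11881 = 109² → obtuse
(282,230,141): 141²+230² = 72781 < 79524 = 282² → obtuse
(37,102,111): 37²+102² = 11773 < 12321 = 111² → obtuse
1 of the 6 is right.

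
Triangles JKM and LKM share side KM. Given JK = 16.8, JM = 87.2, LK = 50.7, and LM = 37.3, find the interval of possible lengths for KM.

70.4 < KM < 88.0

From triangle JKM: |16.8 − 87.2| < KM < 16.8 + 87.2, i.e. 70.4 < KM < 104.0.
From triangle LKM: 13.4 < KM < 88.0.
Both must hold, so KM lies in the intersection.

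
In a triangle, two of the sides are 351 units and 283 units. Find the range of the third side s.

68 < s < 634

By the triangle inequality, s must be less than 351 + 283 = 634 and greater than |351 − 283| = 68.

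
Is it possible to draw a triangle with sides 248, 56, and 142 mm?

The longest side is 248, but the other two sum to only 198.
198 < 248, so the triangle inequality fails.

No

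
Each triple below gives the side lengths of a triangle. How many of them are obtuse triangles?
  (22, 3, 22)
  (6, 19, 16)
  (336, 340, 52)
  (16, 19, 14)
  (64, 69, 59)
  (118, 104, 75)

1

(22,3,22): 3²+22² = 493 > 484 = 22² → acute
(6,19,16): 6²+16² = 292 < 361 = 19² → obtuse
(336,340,52): 52²+336² = 115600 = 340² → right
(16,19,14): 14²+16² = 452 > 361 = 19² → acute
(64,69,59): 59²+64² = 7577 > 4761 = 69² → acute
(118,104,75): 75²+104² = 16441 > 13924 = 118² → acute
1 of the 6 is obtuse.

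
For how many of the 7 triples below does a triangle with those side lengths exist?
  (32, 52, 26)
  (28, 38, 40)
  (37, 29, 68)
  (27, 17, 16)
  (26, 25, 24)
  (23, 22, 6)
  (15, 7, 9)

(26,32,52): 26+32 > 52 → valid
(28,38,40): 28+38 > 40 → valid
(29,37,68): 29+37 ≤ 68 → not valid
(16,17,27): 16+17 > 27 → valid
(24,25,26): 24+25 > 26 → valid
(6,22,23): 6+22 > 23 → valid
(7,9,15): 7+9 > 15 → valid
6 of the 7 triples form a triangle.

6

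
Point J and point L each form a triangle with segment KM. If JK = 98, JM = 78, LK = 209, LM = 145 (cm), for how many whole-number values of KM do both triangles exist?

111

From triangle JKM: 20 < KM < 176.
From triangle LKM: 64 < KM < 354.
Intersection: 64 < KM < 176, so integers 65 through 175: 111 values.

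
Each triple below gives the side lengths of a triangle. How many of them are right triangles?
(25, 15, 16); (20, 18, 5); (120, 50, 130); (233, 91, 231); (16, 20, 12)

(25,15,16): 15²+16² = 481 < 625 = 25² → obtuse
(20,18,5): 5²+18² = 349 < 400 = 20² → obtuse
(120,50,130): 50²+120² = 16900 = 130² → right
(233,91,231): 91²+231² = 61642 > 54289 = 233² → acute
(16,20,12): 12²+16² = 400 = 20² → right
2 of the 5 are right.

2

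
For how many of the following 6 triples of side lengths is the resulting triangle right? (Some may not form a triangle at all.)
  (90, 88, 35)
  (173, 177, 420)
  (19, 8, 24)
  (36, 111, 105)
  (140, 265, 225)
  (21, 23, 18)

2

(90,88,35): 35²+88² = 8969 > 8100 = 90² → acute
(173,177,420): 173+177 ≤ 420, not a triangle
(19,8,24): 8²+19² = 425 < 576 = 24² → obtuse
(36,111,105): 36²+105² = 12321 = 111² → right
(140,265,225): 140²+225² = 70225 = 265² → right
(21,23,18): 18²+21² = 765 > 529 = 23² → acute
2 of the 6 are right.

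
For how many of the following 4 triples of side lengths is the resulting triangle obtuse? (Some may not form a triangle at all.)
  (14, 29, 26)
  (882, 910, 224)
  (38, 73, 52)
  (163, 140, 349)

1

(14,29,26): 14²+26² = 872 > 841 = 29² → acute
(882,910,224): 224²+882² = 828100 = 910² → right
(38,73,52): 38²+52² = 4148 < 5329 = 73² → obtuse
(163,140,349): 140+163 ≤ 349, not a triangle
1 of the 4 is obtuse.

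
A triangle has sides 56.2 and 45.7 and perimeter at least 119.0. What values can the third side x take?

Triangle inequality alone gives 10.5 < x < 101.9.
The perimeter condition gives x ≥ 119.0 − 56.2 − 45.7 = 17.1.
Intersecting the two: 17.1 ≤ x < 101.9.

17.1 ≤ x < 101.9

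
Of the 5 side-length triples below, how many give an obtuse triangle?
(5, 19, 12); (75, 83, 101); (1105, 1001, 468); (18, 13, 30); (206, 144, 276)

(5,19,12): 5+12 ≤ 19, not a triangle
(75,83,101): 75²+83² = 12514 > 10201 = 101² → acute
(1105,1001,468): 468²+1001² = 1221025 = 1105² → right
(18,13,30): 13²+18² = 493 < 900 = 30² → obtuse
(206,144,276): 144²+206² = 63172 < 76176 = 276² → obtuse
2 of the 5 are obtuse.

2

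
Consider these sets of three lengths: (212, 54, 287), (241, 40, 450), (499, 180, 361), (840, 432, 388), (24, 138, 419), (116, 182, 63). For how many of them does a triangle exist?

1

(54,212,287): 54+212 ≤ 287 → not valid
(40,241,450): 40+241 ≤ 450 → not valid
(180,361,499): 180+361 > 499 → valid
(388,432,840): 388+432 ≤ 840 → not valid
(24,138,419): 24+138 ≤ 419 → not valid
(63,116,182): 63+116 ≤ 182 → not valid
1 of the 6 triples forms a triangle.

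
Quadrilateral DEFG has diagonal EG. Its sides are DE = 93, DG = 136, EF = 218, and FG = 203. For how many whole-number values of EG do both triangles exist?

From triangle DEG: 43 < EG < 229.
From triangle FEG: 15 < EG < 421.
Intersection: 43 < EG < 229, so integers 44 through 228: 185 values.

185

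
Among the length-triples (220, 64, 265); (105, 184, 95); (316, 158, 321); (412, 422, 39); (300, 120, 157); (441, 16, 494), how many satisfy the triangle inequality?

(64,220,265): 64+220 > 265 → valid
(95,105,184): 95+105 > 184 → valid
(158,316,321): 158+316 > 321 → valid
(39,412,422): 39+412 > 422 → valid
(120,157,300): 120+157 ≤ 300 → not valid
(16,441,494): 16+441 ≤ 494 → not valid
4 of the 6 triples form a triangle.

4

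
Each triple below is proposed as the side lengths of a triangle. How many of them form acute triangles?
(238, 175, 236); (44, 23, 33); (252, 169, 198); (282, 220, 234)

3

(238,175,236): 175²+236² = 86321 > 56644 = 238² → acute
(44,23,33): 23²+33² = 1618 < 1936 = 44² → obtuse
(252,169,198): 169²+198² = 67765 > 63504 = 252² → acute
(282,220,234): 220²+234² = 103156 > 79524 = 282² → acute
3 of the 4 are acute.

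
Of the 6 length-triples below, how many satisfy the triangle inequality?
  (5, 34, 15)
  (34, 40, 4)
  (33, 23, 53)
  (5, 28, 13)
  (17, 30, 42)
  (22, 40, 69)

2

(5,15,34): 5+15 ≤ 34 → not valid
(4,34,40): 4+34 ≤ 40 → not valid
(23,33,53): 23+33 > 53 → valid
(5,13,28): 5+13 ≤ 28 → not valid
(17,30,42): 17+30 > 42 → valid
(22,40,69): 22+40 ≤ 69 → not valid
2 of the 6 triples form a triangle.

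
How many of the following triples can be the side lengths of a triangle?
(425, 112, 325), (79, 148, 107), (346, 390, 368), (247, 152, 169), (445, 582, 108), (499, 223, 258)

(112,325,425): 112+325 > 425 → valid
(79,107,148): 79+107 > 148 → valid
(346,368,390): 346+368 > 390 → valid
(152,169,247): 152+169 > 247 → valid
(108,445,582): 108+445 ≤ 582 → not valid
(223,258,499): 223+258 ≤ 499 → not valid
4 of the 6 triples form a triangle.

4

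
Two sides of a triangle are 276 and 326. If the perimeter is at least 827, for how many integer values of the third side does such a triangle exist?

Triangle inequality: 50 < x < 602. Perimeter ≥ 827 gives x ≥ 827 − 276 − 326 = 225.
So 225 ≤ x < 602; integers 225 through 601: 377 values.

377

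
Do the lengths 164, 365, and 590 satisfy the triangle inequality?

No

The longest side is 590, but the other two sum to only 529.
529 < 590, so the triangle inequality fails.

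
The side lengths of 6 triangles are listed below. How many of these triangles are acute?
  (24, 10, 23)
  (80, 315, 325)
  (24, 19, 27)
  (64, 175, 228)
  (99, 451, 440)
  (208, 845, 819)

(24,10,23): 10²+23² = 629 > 576 = 24² → acute
(80,315,325): 80²+315² = 105625 = 325² → right
(24,19,27): 19²+24² = 937 > 729 = 27² → acute
(64,175,228): 64²+175² = 34721 < 51984 = 228² → obtuse
(99,451,440): 99²+440² = 203401 = 451² → right
(208,845,819): 208²+819² = 714025 = 845² → right
2 of the 6 are acute.

2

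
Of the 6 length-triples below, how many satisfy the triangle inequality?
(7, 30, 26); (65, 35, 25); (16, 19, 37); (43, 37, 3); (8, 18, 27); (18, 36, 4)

(7,26,30): 7+26 > 30 → valid
(25,35,65): 25+35 ≤ 65 → not valid
(16,19,37): 16+19 ≤ 37 → not valid
(3,37,43): 3+37 ≤ 43 → not valid
(8,18,27): 8+18 ≤ 27 → not valid
(4,18,36): 4+18 ≤ 36 → not valid
1 of the 6 triples forms a triangle.

1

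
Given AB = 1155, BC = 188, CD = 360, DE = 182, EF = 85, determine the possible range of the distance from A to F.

340 ≤ AF ≤ 1970

The maximum is all hops collinear in one direction: 1155 + 188 + 360 + 182 + 85 = 1970.
The longest hop is 1155; the others sum to 815. Folding the others back against it leaves at least 1155 − 815 = 340.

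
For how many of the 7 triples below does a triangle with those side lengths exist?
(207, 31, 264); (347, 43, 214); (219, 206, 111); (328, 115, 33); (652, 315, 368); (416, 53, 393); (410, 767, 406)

4

(31,207,264): 31+207 ≤ 264 → not valid
(43,214,347): 43+214 ≤ 347 → not valid
(111,206,219): 111+206 > 219 → valid
(33,115,328): 33+115 ≤ 328 → not valid
(315,368,652): 315+368 > 652 → valid
(53,393,416): 53+393 > 416 → valid
(406,410,767): 406+410 > 767 → valid
4 of the 7 triples form a triangle.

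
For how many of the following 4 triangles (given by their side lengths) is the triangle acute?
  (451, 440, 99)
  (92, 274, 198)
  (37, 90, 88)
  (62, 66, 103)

(451,440,99): 99²+440² = 203401 = 451² → right
(92,274,198): 92²+198² = 47668 < 75076 = 274² → obtuse
(37,90,88): 37²+88² = 9113 > 8100 = 90² → acute
(62,66,103): 62²+66² = 8200 < 10609 = 103² → obtuse
1 of the 4 is acute.

1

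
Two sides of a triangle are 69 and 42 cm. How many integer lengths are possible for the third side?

The third side lies in the open interval (27, 111).
Integers from 28 to 110 inclusive: 110 − 28 + 1 = 83.

83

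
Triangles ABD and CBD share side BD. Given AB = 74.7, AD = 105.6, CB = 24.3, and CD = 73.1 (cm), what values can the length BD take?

From triangle ABD: |74.7 − 105.6| < BD < 74.7 + 105.6, i.e. 30.9 < BD < 180.3.
From triangle CBD: 48.8 < BD < 97.4.
Both must hold, so BD lies in the intersection.

48.8 < BD < 97.4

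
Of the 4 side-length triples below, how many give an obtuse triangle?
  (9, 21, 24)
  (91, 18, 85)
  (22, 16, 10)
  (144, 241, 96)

(9,21,24): 9²+21² = 522 < 576 = 24² → obtuse
(91,18,85): 18²+85² = 7549 < 8281 = 91² → obtuse
(22,16,10): 10²+16² = 356 < 484 = 22² → obtuse
(144,241,96): 96+144 ≤ 241, not a triangle
3 of the 4 are obtuse.

3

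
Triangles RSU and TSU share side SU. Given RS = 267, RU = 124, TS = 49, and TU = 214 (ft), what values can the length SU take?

From triangle RSU: |267 − 124| < SU < 267 + 124, i.e. 143 < SU < 391.
From triangle TSU: 165 < SU < 263.
Both must hold, so SU lies in the intersection.

165 < SU < 263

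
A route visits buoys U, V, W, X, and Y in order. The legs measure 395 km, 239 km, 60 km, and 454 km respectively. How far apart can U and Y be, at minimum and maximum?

0 ≤ UY ≤ 1148 km

The maximum is all hops collinear in one direction: 395 + 239 + 60 + 454 = 1148.
The longest hop is 454; the others sum to 694. Since 454 ≤ 694, the path can fold back on itself completely, so the minimum distance is 0.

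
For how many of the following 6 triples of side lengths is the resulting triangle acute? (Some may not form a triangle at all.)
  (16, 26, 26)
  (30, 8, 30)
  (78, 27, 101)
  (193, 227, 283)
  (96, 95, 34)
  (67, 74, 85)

(16,26,26): 16²+26² = 932 > 676 = 26² → acute
(30,8,30): 8²+30² = 964 > 900 = 30² → acute
(78,27,101): 27²+78² = 6813 < 10201 = 101² → obtuse
(193,227,283): 193²+227² = 88778 > 80089 = 283² → acute
(96,95,34): 34²+95² = 10181 > 9216 = 96² → acute
(67,74,85): 67²+74² = 9965 > 7225 = 85² → acute
5 of the 6 are acute.

5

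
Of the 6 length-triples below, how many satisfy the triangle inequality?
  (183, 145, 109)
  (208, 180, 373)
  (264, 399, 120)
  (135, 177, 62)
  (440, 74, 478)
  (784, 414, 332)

(109,145,183): 109+145 > 183 → valid
(180,208,373): 180+208 > 373 → valid
(120,264,399): 120+264 ≤ 399 → not valid
(62,135,177): 62+135 > 177 → valid
(74,440,478): 74+440 > 478 → valid
(332,414,784): 332+414 ≤ 784 → not valid
4 of the 6 triples form a triangle.

4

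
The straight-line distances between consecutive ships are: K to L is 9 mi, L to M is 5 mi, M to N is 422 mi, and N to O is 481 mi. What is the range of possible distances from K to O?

The maximum is all hops collinear in one direction: 9 + 5 + 422 + 481 = 917.
The longest hop is 481; the others sum to 436. Folding the others back against it leaves at least 481 − 436 = 45.

45 ≤ KO ≤ 917 mi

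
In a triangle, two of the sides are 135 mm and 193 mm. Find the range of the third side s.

By the triangle inequality, s must be less than 135 + 193 = 328 and greater than |135 − 193| = 58.

58 < s < 328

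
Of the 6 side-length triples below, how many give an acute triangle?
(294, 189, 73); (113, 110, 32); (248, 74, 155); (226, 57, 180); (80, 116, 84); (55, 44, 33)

(294,189,73): 73+189 ≤ 294, not a triangle
(113,110,32): 32²+110² = 13124 > 12769 = 113² → acute
(248,74,155): 74+155 ≤ 248, not a triangle
(226,57,180): 57²+180² = 35649 < 51076 = 226² → obtuse
(80,116,84): 80²+84² = 13456 = 116² → right
(55,44,33): 33²+44² = 3025 = 55² → right
1 of the 6 is acute.

1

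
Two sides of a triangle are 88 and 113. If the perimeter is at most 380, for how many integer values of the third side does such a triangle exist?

154

Triangle inequality: 25 < x < 201. Perimeter ≤ 380 gives x ≤ 380 − 88 − 113 = 179.
So 25 < x ≤ 179; integers 26 through 179: 154 values.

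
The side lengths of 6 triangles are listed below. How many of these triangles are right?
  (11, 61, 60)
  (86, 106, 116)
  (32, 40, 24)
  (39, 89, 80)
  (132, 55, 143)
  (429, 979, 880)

5

(11,61,60): 11²+60² = 3721 = 61² → right
(86,106,116): 86²+106² = 18632 > 13456 = 116² → acute
(32,40,24): 24²+32² = 1600 = 40² → right
(39,89,80): 39²+80² = 7921 = 89² → right
(132,55,143): 55²+132² = 20449 = 143² → right
(429,979,880): 429²+880² = 958441 = 979² → right
5 of the 6 are right.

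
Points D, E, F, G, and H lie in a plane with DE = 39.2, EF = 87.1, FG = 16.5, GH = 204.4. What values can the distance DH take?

61.6 ≤ DH ≤ 347.2

The maximum is all hops collinear in one direction: 39.2 + 87.1 + 16.5 + 204.4 = 347.2.
The longest hop is 204.4; the others sum to 142.8. Folding the others back against it leaves at least 204.4 − 142.8 = 61.6.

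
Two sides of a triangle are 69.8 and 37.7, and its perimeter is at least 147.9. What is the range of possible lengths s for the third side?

Triangle inequality alone gives 32.1 < s < 107.5.
The perimeter condition gives s ≥ 147.9 − 69.8 − 37.7 = 40.4.
Intersecting the two: 40.4 ≤ s < 107.5.

40.4 ≤ s < 107.5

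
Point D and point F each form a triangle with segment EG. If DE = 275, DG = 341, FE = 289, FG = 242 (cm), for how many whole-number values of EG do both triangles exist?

From triangle DEG: 66 < EG < 616.
From triangle FEG: 47 < EG < 531.
Intersection: 66 < EG < 531, so integers 67 through 530: 464 values.

464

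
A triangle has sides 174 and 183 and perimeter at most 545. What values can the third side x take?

9 < x ≤ 188

Triangle inequality alone gives 9 < x < 357.
The perimeter condition gives x ≤ 545 − 174 − 183 = 188.
Intersecting the two: 9 < x ≤ 188.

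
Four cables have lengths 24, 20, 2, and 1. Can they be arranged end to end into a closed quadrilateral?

For a quadrilateral, each side must be shorter than the sum of the others.
Here the longest side is 24, but the remaining 3 sides sum to only 23.

No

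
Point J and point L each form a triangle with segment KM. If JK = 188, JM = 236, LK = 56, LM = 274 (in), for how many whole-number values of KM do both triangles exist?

111

From triangle JKM: 48 < KM < 424.
From triangle LKM: 218 < KM < 330.
Intersection: 218 < KM < 330, so integers 219 through 329: 111 values.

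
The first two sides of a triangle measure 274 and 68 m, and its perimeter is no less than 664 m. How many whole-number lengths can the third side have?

20

Triangle inequality: 206 < x < 342. Perimeter ≥ 664 gives x ≥ 664 − 274 − 68 = 322.
So 322 ≤ x < 342; integers 322 through 341: 20 values.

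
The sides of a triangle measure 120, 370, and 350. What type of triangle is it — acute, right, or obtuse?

Compare the square of the longest side to the sum of squares of the other two: 120² + 350² = 136900 = 370².

right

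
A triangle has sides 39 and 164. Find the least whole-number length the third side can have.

The third side must be strictly greater than |39 − 164| = 125.
The smallest integer above 125 is 126.

126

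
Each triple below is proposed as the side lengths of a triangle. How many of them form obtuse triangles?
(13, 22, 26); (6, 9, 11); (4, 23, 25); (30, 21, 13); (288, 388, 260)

(13,22,26): 13²+22² = 653 < 676 = 26² → obtuse
(6,9,11): 6²+9² = 117 < 121 = 11² → obtuse
(4,23,25): 4²+23² = 545 < 625 = 25² → obtuse
(30,21,13): 13²+21² = 610 < 900 = 30² → obtuse
(288,388,260): 260²+288² = 150544 = 388² → right
4 of the 5 are obtuse.

4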